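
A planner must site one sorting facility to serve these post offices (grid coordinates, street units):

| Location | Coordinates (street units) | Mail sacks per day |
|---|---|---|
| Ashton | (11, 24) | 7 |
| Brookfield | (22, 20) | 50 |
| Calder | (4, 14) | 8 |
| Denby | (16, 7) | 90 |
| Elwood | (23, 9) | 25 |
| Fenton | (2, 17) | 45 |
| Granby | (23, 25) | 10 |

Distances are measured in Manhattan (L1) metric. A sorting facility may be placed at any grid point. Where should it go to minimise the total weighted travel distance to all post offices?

(16, 14)

Manhattan distance separates: Σwᵢ(|x−xᵢ|+|y−yᵢ|) = Σwᵢ|x−xᵢ| + Σwᵢ|y−yᵢ|, so x and y are optimised independently as 1-D weighted medians.
Total weight W = 235; half = 117.5.
x-coordinate, sorted with cumulative weight:
  x=2 (Fenton, w=45) cum 45
  x=4 (Calder, w=8) cum 53
  x=11 (Ashton, w=7) cum 60
  x=16 (Denby, w=90) cum 150  ← median
  x=22 (Brookfield, w=50) cum 200
  x=23 (Elwood, w=25) cum 225
  x=23 (Granby, w=10) cum 235
⇒ x* = 16
y-coordinate, sorted with cumulative weight:
  y=7 (Denby, w=90) cum 90
  y=9 (Elwood, w=25) cum 115
  y=14 (Calder, w=8) cum 123  ← median
  y=17 (Fenton, w=45) cum 168
  y=20 (Brookfield, w=50) cum 218
  y=24 (Ashton, w=7) cum 225
  y=25 (Granby, w=10) cum 235
⇒ y* = 14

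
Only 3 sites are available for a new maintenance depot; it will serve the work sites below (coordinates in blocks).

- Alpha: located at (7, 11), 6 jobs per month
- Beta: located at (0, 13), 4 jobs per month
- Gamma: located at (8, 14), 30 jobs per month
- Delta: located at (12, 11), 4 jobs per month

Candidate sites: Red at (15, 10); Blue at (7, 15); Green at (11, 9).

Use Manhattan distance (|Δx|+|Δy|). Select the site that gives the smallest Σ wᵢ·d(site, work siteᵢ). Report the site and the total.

Blue, total 156 blocks

Total weighted distance at each candidate:
  Red (15, 10): total = 472
  Blue (7, 15): total = 156
  Green (11, 9): total = 348
Minimum is at Blue with total 156 blocks.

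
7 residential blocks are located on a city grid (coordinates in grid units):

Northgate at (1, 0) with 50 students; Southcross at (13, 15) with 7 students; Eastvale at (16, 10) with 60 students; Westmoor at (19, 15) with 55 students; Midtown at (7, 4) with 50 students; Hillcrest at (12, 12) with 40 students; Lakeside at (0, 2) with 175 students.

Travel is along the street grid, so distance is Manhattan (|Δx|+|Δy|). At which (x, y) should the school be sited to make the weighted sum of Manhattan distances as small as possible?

(1, 2)

Manhattan distance separates: Σwᵢ(|x−xᵢ|+|y−yᵢ|) = Σwᵢ|x−xᵢ| + Σwᵢ|y−yᵢ|, so x and y are optimised independently as 1-D weighted medians.
Total weight W = 437; half = 218.5.
x-coordinate, sorted with cumulative weight:
  x=0 (Lakeside, w=175) cum 175
  x=1 (Northgate, w=50) cum 225  ← median
  x=7 (Midtown, w=50) cum 275
  x=12 (Hillcrest, w=40) cum 315
  x=13 (Southcross, w=7) cum 322
  x=16 (Eastvale, w=60) cum 382
  x=19 (Westmoor, w=55) cum 437
⇒ x* = 1
y-coordinate, sorted with cumulative weight:
  y=0 (Northgate, w=50) cum 50
  y=2 (Lakeside, w=175) cum 225  ← median
  y=4 (Midtown, w=50) cum 275
  y=10 (Eastvale, w=60) cum 335
  y=12 (Hillcrest, w=40) cum 375
  y=15 (Southcross, w=7) cum 382
  y=15 (Westmoor, w=55) cum 437
⇒ y* = 2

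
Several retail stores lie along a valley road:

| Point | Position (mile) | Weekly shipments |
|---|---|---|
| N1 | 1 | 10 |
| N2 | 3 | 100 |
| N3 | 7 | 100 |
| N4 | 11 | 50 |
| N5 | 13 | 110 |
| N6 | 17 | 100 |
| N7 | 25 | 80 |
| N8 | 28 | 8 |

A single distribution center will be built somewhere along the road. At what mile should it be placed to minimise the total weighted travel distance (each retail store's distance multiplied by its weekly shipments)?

For a sum of weighted absolute distances on a line, the optimum is the weighted median (not the mean). Total weight W = 558; half-weight = 279.
Sort by position and accumulate weight:
  mile 1 (N1, w=10) → cum 10
  mile 3 (N2, w=100) → cum 110
  mile 7 (N3, w=100) → cum 210
  mile 11 (N4, w=50) → cum 260
  mile 13 (N5, w=110) → cum 370  ≥ 279 → median here
  mile 17 (N6, w=100) → cum 470
  mile 25 (N7, w=80) → cum 550
  mile 28 (N8, w=8) → cum 558
Optimal location: mile 13.

x = 13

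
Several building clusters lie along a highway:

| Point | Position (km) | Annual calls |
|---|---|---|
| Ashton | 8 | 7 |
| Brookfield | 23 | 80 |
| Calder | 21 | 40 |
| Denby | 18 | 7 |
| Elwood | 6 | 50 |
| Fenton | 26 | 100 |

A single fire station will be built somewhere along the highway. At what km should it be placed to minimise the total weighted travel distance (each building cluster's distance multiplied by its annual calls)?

For a sum of weighted absolute distances on a line, the optimum is the weighted median (not the mean). Total weight W = 284; half-weight = 142.
Sort by position and accumulate weight:
  km 6 (Elwood, w=50) → cum 50
  km 8 (Ashton, w=7) → cum 57
  km 18 (Denby, w=7) → cum 64
  km 21 (Calder, w=40) → cum 104
  km 23 (Brookfield, w=80) → cum 184  ≥ 142 → median here
  km 26 (Fenton, w=100) → cum 284
Optimal location: km 23.

x = 23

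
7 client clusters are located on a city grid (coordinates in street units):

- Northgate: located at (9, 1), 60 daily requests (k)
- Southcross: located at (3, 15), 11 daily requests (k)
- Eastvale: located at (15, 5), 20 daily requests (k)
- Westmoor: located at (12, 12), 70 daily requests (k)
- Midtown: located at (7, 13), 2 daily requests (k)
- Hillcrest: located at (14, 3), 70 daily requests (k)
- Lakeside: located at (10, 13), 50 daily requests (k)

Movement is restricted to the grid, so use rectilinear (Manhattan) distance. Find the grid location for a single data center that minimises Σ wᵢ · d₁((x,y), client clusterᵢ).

(12, 5)

Manhattan distance separates: Σwᵢ(|x−xᵢ|+|y−yᵢ|) = Σwᵢ|x−xᵢ| + Σwᵢ|y−yᵢ|, so x and y are optimised independently as 1-D weighted medians.
Total weight W = 283; half = 141.5.
x-coordinate, sorted with cumulative weight:
  x=3 (Southcross, w=11) cum 11
  x=7 (Midtown, w=2) cum 13
  x=9 (Northgate, w=60) cum 73
  x=10 (Lakeside, w=50) cum 123
  x=12 (Westmoor, w=70) cum 193  ← median
  x=14 (Hillcrest, w=70) cum 263
  x=15 (Eastvale, w=20) cum 283
⇒ x* = 12
y-coordinate, sorted with cumulative weight:
  y=1 (Northgate, w=60) cum 60
  y=3 (Hillcrest, w=70) cum 130
  y=5 (Eastvale, w=20) cum 150  ← median
  y=12 (Westmoor, w=70) cum 220
  y=13 (Midtown, w=2) cum 222
  y=13 (Lakeside, w=50) cum 272
  y=15 (Southcross, w=11) cum 283
⇒ y* = 5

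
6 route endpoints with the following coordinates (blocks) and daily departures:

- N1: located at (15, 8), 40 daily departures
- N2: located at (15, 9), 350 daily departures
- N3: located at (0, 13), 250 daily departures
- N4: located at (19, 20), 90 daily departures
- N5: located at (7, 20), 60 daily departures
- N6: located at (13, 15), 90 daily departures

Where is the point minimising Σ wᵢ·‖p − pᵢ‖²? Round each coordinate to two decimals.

(10.40, 12.58)

The minimiser of Σwᵢ‖p−pᵢ‖² is the weighted centroid p* = (Σwᵢpᵢ)/(Σwᵢ).
Σwᵢ = 880.
Σwᵢxᵢ = 40·15 + 350·15 + 250·0 + 90·19 + 60·7 + 90·13 = 9150.
Σwᵢyᵢ = 40·8 + 350·9 + 250·13 + 90·20 + 60·20 + 90·15 = 11070.
x* = 9150/880 = 10.40, y* = 11070/880 = 12.58.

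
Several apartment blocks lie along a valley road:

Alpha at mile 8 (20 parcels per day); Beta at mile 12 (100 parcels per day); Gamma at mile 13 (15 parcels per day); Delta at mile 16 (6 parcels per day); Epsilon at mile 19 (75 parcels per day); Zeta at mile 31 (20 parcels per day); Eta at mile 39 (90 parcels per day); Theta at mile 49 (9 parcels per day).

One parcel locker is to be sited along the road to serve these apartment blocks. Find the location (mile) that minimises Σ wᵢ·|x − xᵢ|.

x = 19

For a sum of weighted absolute distances on a line, the optimum is the weighted median (not the mean). Total weight W = 335; half-weight = 167.5.
Sort by position and accumulate weight:
  mile 8 (Alpha, w=20) → cum 20
  mile 12 (Beta, w=100) → cum 120
  mile 13 (Gamma, w=15) → cum 135
  mile 16 (Delta, w=6) → cum 141
  mile 19 (Epsilon, w=75) → cum 216  ≥ 167.5 → median here
  mile 31 (Zeta, w=20) → cum 236
  mile 39 (Eta, w=90) → cum 326
  mile 49 (Theta, w=9) → cum 335
Optimal location: mile 19.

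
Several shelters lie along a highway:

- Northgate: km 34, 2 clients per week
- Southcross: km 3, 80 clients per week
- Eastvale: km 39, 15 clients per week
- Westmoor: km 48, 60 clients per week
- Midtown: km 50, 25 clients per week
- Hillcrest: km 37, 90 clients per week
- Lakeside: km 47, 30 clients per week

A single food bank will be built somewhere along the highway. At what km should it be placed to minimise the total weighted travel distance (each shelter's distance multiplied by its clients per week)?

For a sum of weighted absolute distances on a line, the optimum is the weighted median (not the mean). Total weight W = 302; half-weight = 151.
Sort by position and accumulate weight:
  km 3 (Southcross, w=80) → cum 80
  km 34 (Northgate, w=2) → cum 82
  km 37 (Hillcrest, w=90) → cum 172  ≥ 151 → median here
  km 39 (Eastvale, w=15) → cum 187
  km 47 (Lakeside, w=30) → cum 217
  km 48 (Westmoor, w=60) → cum 277
  km 50 (Midtown, w=25) → cum 302
Optimal location: km 37.

x = 37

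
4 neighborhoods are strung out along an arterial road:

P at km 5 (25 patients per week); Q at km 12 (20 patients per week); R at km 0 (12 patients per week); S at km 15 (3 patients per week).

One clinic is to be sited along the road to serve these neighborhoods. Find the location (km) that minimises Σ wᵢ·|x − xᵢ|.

For a sum of weighted absolute distances on a line, the optimum is the weighted median (not the mean). Total weight W = 60; half-weight = 30.
Sort by position and accumulate weight:
  km 0 (R, w=12) → cum 12
  km 5 (P, w=25) → cum 37  ≥ 30 → median here
  km 12 (Q, w=20) → cum 57
  km 15 (S, w=3) → cum 60
Optimal location: km 5.

x = 5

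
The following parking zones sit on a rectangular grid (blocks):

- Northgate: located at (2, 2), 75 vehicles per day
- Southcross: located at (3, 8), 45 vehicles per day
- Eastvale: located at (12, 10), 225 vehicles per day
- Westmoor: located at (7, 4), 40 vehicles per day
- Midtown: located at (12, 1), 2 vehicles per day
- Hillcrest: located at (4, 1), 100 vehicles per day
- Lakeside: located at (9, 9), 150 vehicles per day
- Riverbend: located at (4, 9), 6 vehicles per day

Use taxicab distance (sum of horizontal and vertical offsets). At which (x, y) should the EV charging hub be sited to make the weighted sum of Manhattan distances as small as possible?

(9, 9)

Manhattan distance separates: Σwᵢ(|x−xᵢ|+|y−yᵢ|) = Σwᵢ|x−xᵢ| + Σwᵢ|y−yᵢ|, so x and y are optimised independently as 1-D weighted medians.
Total weight W = 643; half = 321.5.
x-coordinate, sorted with cumulative weight:
  x=2 (Northgate, w=75) cum 75
  x=3 (Southcross, w=45) cum 120
  x=4 (Hillcrest, w=100) cum 220
  x=4 (Riverbend, w=6) cum 226
  x=7 (Westmoor, w=40) cum 266
  x=9 (Lakeside, w=150) cum 416  ← median
  x=12 (Eastvale, w=225) cum 641
  x=12 (Midtown, w=2) cum 643
⇒ x* = 9
y-coordinate, sorted with cumulative weight:
  y=1 (Midtown, w=2) cum 2
  y=1 (Hillcrest, w=100) cum 102
  y=2 (Northgate, w=75) cum 177
  y=4 (Westmoor, w=40) cum 217
  y=8 (Southcross, w=45) cum 262
  y=9 (Lakeside, w=150) cum 412  ← median
  y=9 (Riverbend, w=6) cum 418
  y=10 (Eastvale, w=225) cum 643
⇒ y* = 9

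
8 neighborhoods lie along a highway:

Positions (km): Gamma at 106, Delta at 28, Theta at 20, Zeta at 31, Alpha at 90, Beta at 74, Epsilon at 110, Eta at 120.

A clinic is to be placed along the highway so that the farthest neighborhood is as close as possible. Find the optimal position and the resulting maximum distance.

location 70, max distance 50

The 1-center on a line is the midpoint of the two extreme points: leftmost at 20, rightmost at 120.
Optimal location = (20 + 120)/2 = 70; maximum distance = (120 − 20)/2 = 50.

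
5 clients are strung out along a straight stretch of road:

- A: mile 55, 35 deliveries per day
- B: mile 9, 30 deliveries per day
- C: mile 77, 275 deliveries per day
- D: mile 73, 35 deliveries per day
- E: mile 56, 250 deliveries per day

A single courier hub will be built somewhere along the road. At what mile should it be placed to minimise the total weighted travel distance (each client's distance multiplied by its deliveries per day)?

x = 56

For a sum of weighted absolute distances on a line, the optimum is the weighted median (not the mean). Total weight W = 625; half-weight = 312.5.
Sort by position and accumulate weight:
  mile 9 (B, w=30) → cum 30
  mile 55 (A, w=35) → cum 65
  mile 56 (E, w=250) → cum 315  ≥ 312.5 → median here
  mile 73 (D, w=35) → cum 350
  mile 77 (C, w=275) → cum 625
Optimal location: mile 56.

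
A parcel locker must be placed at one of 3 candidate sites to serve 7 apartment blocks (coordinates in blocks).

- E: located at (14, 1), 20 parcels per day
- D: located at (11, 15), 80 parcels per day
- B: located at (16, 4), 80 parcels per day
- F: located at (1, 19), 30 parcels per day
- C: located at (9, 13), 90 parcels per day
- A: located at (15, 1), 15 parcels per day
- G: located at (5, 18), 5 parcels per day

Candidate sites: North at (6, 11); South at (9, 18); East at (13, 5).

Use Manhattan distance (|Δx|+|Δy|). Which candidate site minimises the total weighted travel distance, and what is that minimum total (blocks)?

Total weighted distance at each candidate:
  North (6, 11): total = 3605
  South (9, 18): total = 3605
  East (13, 5): total = 3435
Minimum is at East with total 3435 blocks.

East, total 3435 blocks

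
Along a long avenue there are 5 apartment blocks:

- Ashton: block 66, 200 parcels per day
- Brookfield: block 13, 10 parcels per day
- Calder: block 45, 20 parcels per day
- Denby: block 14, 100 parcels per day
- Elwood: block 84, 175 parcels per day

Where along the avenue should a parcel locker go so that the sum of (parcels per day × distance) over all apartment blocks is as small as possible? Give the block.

For a sum of weighted absolute distances on a line, the optimum is the weighted median (not the mean). Total weight W = 505; half-weight = 252.5.
Sort by position and accumulate weight:
  block 13 (Brookfield, w=10) → cum 10
  block 14 (Denby, w=100) → cum 110
  block 45 (Calder, w=20) → cum 130
  block 66 (Ashton, w=200) → cum 330  ≥ 252.5 → median here
  block 84 (Elwood, w=175) → cum 505
Optimal location: block 66.

x = 66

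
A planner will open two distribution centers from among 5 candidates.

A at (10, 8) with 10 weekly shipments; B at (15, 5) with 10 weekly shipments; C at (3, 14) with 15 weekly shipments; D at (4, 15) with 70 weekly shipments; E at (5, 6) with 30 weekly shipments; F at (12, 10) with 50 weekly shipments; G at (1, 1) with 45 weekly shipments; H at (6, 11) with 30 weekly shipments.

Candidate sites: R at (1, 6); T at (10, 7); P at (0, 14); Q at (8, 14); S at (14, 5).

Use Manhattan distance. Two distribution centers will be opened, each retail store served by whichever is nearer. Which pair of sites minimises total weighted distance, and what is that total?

Evaluate every pair (each demand assigned to the nearer of the two):
  {R, Q}: total = 1550
  {T, Q}: total = 1760
  {T, P}: total = 1775
  {R, T}: total = 1905
  {R, P}: total = 2020
  {P, S}: total = 2025
  {R, S}: total = 2065
  {Q, S}: total = 2070
  {P, Q}: total = 2145
  {T, S}: total = 2555
Best pair: {R, Q} with total 1550.

{R, Q}, total 1550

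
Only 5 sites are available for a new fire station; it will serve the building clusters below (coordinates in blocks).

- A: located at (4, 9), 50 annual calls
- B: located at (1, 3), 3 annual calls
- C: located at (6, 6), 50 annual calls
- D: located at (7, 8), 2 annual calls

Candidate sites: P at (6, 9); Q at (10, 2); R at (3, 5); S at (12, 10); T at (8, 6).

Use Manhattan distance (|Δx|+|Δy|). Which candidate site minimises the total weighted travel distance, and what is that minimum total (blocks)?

P, total 287 blocks

Total weighted distance at each candidate:
  P (6, 9): total = 287
  Q (10, 2): total = 1098
  R (3, 5): total = 476
  S (12, 10): total = 1018
  T (8, 6): total = 486
Minimum is at P with total 287 blocks.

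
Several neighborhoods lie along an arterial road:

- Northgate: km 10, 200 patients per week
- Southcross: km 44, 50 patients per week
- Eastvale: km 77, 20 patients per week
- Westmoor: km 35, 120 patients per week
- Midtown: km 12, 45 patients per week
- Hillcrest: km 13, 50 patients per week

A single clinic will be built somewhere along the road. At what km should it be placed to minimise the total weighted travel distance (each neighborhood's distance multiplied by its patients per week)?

For a sum of weighted absolute distances on a line, the optimum is the weighted median (not the mean). Total weight W = 485; half-weight = 242.5.
Sort by position and accumulate weight:
  km 10 (Northgate, w=200) → cum 200
  km 12 (Midtown, w=45) → cum 245  ≥ 242.5 → median here
  km 13 (Hillcrest, w=50) → cum 295
  km 35 (Westmoor, w=120) → cum 415
  km 44 (Southcross, w=50) → cum 465
  km 77 (Eastvale, w=20) → cum 485
Optimal location: km 12.

x = 12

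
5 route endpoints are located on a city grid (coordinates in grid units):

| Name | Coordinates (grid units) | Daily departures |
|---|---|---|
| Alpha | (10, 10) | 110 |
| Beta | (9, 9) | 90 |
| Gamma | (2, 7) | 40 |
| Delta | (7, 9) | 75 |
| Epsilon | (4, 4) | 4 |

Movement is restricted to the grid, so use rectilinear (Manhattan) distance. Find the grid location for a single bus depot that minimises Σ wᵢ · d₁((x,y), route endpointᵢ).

Manhattan distance separates: Σwᵢ(|x−xᵢ|+|y−yᵢ|) = Σwᵢ|x−xᵢ| + Σwᵢ|y−yᵢ|, so x and y are optimised independently as 1-D weighted medians.
Total weight W = 319; half = 159.5.
x-coordinate, sorted with cumulative weight:
  x=2 (Gamma, w=40) cum 40
  x=4 (Epsilon, w=4) cum 44
  x=7 (Delta, w=75) cum 119
  x=9 (Beta, w=90) cum 209  ← median
  x=10 (Alpha, w=110) cum 319
⇒ x* = 9
y-coordinate, sorted with cumulative weight:
  y=4 (Epsilon, w=4) cum 4
  y=7 (Gamma, w=40) cum 44
  y=9 (Beta, w=90) cum 134
  y=9 (Delta, w=75) cum 209  ← median
  y=10 (Alpha, w=110) cum 319
⇒ y* = 9

(9, 9)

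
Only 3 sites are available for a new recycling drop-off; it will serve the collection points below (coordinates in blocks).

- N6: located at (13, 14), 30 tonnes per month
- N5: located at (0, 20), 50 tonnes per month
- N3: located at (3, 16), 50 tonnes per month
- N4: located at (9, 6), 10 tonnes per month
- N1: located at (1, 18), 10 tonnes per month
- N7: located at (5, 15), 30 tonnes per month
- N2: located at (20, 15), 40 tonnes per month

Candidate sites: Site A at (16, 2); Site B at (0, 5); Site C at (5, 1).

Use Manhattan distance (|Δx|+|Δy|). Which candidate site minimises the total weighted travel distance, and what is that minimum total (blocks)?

Site B, total 4000 blocks

Total weighted distance at each candidate:
  Site A (16, 2): total = 5320
  Site B (0, 5): total = 4000
  Site C (5, 1): total = 4560
Minimum is at Site B with total 4000 blocks.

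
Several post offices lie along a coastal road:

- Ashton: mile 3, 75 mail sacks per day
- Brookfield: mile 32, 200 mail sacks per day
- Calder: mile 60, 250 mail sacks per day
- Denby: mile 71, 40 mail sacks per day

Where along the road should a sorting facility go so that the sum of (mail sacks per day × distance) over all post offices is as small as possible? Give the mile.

For a sum of weighted absolute distances on a line, the optimum is the weighted median (not the mean). Total weight W = 565; half-weight = 282.5.
Sort by position and accumulate weight:
  mile 3 (Ashton, w=75) → cum 75
  mile 32 (Brookfield, w=200) → cum 275
  mile 60 (Calder, w=250) → cum 525  ≥ 282.5 → median here
  mile 71 (Denby, w=40) → cum 565
Optimal location: mile 60.

x = 60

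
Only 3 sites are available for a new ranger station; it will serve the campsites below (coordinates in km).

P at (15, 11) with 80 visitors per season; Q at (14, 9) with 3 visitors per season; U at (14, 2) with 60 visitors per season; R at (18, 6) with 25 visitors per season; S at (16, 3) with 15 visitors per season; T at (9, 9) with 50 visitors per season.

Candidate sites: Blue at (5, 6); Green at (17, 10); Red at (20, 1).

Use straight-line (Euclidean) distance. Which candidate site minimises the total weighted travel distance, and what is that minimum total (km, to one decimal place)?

Total weighted distance at each candidate:
  Blue (5, 6): total = 2259.8
  Green (17, 10): total = 1313.3
  Red (20, 1): total = 2171.2
Minimum is at Green with total 1313.3 km.

Green, total 1313.3 km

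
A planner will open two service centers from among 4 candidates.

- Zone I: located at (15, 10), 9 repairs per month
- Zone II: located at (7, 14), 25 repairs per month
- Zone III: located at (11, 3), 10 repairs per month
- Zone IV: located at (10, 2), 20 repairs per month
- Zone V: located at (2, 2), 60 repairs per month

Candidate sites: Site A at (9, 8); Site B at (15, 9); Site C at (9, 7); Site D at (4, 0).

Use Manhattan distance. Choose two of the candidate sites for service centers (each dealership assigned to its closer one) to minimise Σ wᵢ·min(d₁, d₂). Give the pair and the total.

{Site A, Site D}, total 722

Evaluate every pair (each demand assigned to the nearer of the two):
  {Site A, Site D}: total = 722
  {Site C, Site D}: total = 726
  {Site B, Site D}: total = 834
  {Site B, Site C}: total = 1134
  {Site A, Site C}: total = 1172
  {Site A, Site B}: total = 1199
Best pair: {Site A, Site D} with total 722.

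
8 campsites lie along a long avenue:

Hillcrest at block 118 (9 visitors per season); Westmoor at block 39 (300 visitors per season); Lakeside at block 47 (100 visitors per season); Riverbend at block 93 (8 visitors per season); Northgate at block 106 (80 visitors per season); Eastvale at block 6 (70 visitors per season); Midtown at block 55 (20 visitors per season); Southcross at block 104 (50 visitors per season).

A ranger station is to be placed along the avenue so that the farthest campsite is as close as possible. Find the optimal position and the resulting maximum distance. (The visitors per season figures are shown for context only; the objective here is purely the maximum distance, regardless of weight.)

The 1-center on a line is the midpoint of the two extreme points: leftmost at 6, rightmost at 118.
Optimal location = (6 + 118)/2 = 62; maximum distance = (118 − 6)/2 = 56.

location 62, max distance 56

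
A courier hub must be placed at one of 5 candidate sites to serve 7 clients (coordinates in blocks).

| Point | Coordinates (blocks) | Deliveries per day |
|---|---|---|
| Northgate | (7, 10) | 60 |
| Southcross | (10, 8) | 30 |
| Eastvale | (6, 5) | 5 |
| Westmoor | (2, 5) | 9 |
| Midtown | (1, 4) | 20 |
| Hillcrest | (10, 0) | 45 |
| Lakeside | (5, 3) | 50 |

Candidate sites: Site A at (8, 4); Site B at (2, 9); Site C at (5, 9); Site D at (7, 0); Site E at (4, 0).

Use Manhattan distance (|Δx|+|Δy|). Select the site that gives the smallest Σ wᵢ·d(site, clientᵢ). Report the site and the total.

Total weighted distance at each candidate:
  Site A (8, 4): total = 1288
  Site B (2, 9): total = 2041
  Site C (5, 9): total = 1558
  Site D (7, 0): total = 1635
  Site E (4, 0): total = 1908
Minimum is at Site A with total 1288 blocks.

Site A, total 1288 blocks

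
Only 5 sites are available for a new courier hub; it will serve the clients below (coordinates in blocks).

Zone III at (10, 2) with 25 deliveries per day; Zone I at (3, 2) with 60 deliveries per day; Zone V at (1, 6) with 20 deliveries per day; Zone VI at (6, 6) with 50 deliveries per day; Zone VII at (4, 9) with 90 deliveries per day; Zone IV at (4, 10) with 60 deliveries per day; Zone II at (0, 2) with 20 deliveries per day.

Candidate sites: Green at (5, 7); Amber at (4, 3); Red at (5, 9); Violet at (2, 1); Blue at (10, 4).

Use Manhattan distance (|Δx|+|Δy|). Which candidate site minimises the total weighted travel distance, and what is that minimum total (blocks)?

Green, total 1580 blocks

Total weighted distance at each candidate:
  Green (5, 7): total = 1580
  Amber (4, 3): total = 1725
  Red (5, 9): total = 1630
  Violet (2, 1): total = 2535
  Blue (10, 4): total = 3060
Minimum is at Green with total 1580 blocks.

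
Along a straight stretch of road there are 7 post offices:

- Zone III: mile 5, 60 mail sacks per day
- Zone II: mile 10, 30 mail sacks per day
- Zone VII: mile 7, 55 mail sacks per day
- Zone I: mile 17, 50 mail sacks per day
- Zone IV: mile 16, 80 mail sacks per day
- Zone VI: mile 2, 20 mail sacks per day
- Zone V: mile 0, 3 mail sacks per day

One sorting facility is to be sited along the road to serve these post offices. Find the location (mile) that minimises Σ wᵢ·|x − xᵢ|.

x = 10

For a sum of weighted absolute distances on a line, the optimum is the weighted median (not the mean). Total weight W = 298; half-weight = 149.
Sort by position and accumulate weight:
  mile 0 (Zone V, w=3) → cum 3
  mile 2 (Zone VI, w=20) → cum 23
  mile 5 (Zone III, w=60) → cum 83
  mile 7 (Zone VII, w=55) → cum 138
  mile 10 (Zone II, w=30) → cum 168  ≥ 149 → median here
  mile 16 (Zone IV, w=80) → cum 248
  mile 17 (Zone I, w=50) → cum 298
Optimal location: mile 10.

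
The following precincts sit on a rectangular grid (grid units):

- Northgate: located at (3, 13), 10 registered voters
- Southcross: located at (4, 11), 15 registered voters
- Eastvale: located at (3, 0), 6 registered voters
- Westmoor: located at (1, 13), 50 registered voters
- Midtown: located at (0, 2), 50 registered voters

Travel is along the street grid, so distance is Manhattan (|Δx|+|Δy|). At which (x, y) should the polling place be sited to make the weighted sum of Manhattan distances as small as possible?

(1, 11)

Manhattan distance separates: Σwᵢ(|x−xᵢ|+|y−yᵢ|) = Σwᵢ|x−xᵢ| + Σwᵢ|y−yᵢ|, so x and y are optimised independently as 1-D weighted medians.
Total weight W = 131; half = 65.5.
x-coordinate, sorted with cumulative weight:
  x=0 (Midtown, w=50) cum 50
  x=1 (Westmoor, w=50) cum 100  ← median
  x=3 (Northgate, w=10) cum 110
  x=3 (Eastvale, w=6) cum 116
  x=4 (Southcross, w=15) cum 131
⇒ x* = 1
y-coordinate, sorted with cumulative weight:
  y=0 (Eastvale, w=6) cum 6
  y=2 (Midtown, w=50) cum 56
  y=11 (Southcross, w=15) cum 71  ← median
  y=13 (Northgate, w=10) cum 81
  y=13 (Westmoor, w=50) cum 131
⇒ y* = 11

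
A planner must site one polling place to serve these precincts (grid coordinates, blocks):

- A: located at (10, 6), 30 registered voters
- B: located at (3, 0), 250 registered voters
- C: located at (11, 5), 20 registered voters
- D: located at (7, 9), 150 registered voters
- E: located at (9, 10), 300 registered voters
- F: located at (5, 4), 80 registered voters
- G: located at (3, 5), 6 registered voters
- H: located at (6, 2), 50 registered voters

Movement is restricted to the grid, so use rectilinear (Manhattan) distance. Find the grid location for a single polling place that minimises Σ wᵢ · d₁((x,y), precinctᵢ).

Manhattan distance separates: Σwᵢ(|x−xᵢ|+|y−yᵢ|) = Σwᵢ|x−xᵢ| + Σwᵢ|y−yᵢ|, so x and y are optimised independently as 1-D weighted medians.
Total weight W = 886; half = 443.
x-coordinate, sorted with cumulative weight:
  x=3 (B, w=250) cum 250
  x=3 (G, w=6) cum 256
  x=5 (F, w=80) cum 336
  x=6 (H, w=50) cum 386
  x=7 (D, w=150) cum 536  ← median
  x=9 (E, w=300) cum 836
  x=10 (A, w=30) cum 866
  x=11 (C, w=20) cum 886
⇒ x* = 7
y-coordinate, sorted with cumulative weight:
  y=0 (B, w=250) cum 250
  y=2 (H, w=50) cum 300
  y=4 (F, w=80) cum 380
  y=5 (C, w=20) cum 400
  y=5 (G, w=6) cum 406
  y=6 (A, w=30) cum 436
  y=9 (D, w=150) cum 586  ← median
  y=10 (E, w=300) cum 886
⇒ y* = 9

(7, 9)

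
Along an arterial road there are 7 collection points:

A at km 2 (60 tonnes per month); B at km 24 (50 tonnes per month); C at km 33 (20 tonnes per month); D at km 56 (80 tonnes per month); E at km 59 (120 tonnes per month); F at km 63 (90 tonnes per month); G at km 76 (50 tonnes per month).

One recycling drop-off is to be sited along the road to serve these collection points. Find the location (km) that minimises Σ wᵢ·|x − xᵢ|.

x = 59

For a sum of weighted absolute distances on a line, the optimum is the weighted median (not the mean). Total weight W = 470; half-weight = 235.
Sort by position and accumulate weight:
  km 2 (A, w=60) → cum 60
  km 24 (B, w=50) → cum 110
  km 33 (C, w=20) → cum 130
  km 56 (D, w=80) → cum 210
  km 59 (E, w=120) → cum 330  ≥ 235 → median here
  km 63 (F, w=90) → cum 420
  km 76 (G, w=50) → cum 470
Optimal location: km 59.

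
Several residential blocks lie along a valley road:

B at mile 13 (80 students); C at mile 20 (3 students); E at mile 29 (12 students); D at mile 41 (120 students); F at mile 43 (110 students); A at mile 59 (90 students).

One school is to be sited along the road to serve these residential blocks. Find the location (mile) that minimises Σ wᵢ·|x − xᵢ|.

x = 41

For a sum of weighted absolute distances on a line, the optimum is the weighted median (not the mean). Total weight W = 415; half-weight = 207.5.
Sort by position and accumulate weight:
  mile 13 (B, w=80) → cum 80
  mile 20 (C, w=3) → cum 83
  mile 29 (E, w=12) → cum 95
  mile 41 (D, w=120) → cum 215  ≥ 207.5 → median here
  mile 43 (F, w=110) → cum 325
  mile 59 (A, w=90) → cum 415
Optimal location: mile 41.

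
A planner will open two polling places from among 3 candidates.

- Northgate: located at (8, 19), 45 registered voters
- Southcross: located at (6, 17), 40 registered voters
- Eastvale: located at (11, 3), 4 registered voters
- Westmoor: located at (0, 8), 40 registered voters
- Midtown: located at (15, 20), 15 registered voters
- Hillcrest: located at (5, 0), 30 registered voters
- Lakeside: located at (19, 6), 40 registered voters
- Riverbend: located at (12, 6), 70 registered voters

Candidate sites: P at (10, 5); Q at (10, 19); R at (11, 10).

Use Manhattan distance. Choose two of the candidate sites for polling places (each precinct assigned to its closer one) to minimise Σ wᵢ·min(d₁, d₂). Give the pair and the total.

Evaluate every pair (each demand assigned to the nearer of the two):
  {P, Q}: total = 1862
  {Q, R}: total = 2278
  {P, R}: total = 2672
Best pair: {P, Q} with total 1862.

{P, Q}, total 1862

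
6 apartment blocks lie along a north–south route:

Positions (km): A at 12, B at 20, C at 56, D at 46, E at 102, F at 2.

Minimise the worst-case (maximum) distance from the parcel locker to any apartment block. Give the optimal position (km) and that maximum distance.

location 52, max distance 50

The 1-center on a line is the midpoint of the two extreme points: leftmost at 2, rightmost at 102.
Optimal location = (2 + 102)/2 = 52; maximum distance = (102 − 2)/2 = 50.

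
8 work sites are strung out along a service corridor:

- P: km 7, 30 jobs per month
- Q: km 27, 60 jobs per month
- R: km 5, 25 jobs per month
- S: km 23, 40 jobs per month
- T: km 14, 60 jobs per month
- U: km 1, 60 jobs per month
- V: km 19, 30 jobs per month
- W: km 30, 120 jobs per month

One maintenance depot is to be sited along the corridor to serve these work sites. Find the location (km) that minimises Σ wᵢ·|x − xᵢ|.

For a sum of weighted absolute distances on a line, the optimum is the weighted median (not the mean). Total weight W = 425; half-weight = 212.5.
Sort by position and accumulate weight:
  km 1 (U, w=60) → cum 60
  km 5 (R, w=25) → cum 85
  km 7 (P, w=30) → cum 115
  km 14 (T, w=60) → cum 175
  km 19 (V, w=30) → cum 205
  km 23 (S, w=40) → cum 245  ≥ 212.5 → median here
  km 27 (Q, w=60) → cum 305
  km 30 (W, w=120) → cum 425
Optimal location: km 23.

x = 23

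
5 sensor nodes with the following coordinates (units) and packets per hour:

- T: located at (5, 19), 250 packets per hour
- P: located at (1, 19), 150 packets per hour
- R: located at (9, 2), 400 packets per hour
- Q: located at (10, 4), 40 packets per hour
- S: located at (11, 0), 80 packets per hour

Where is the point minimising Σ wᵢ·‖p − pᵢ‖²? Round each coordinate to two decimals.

(6.83, 9.30)

The minimiser of Σwᵢ‖p−pᵢ‖² is the weighted centroid p* = (Σwᵢpᵢ)/(Σwᵢ).
Σwᵢ = 920.
Σwᵢxᵢ = 250·5 + 150·1 + 400·9 + 40·10 + 80·11 = 6280.
Σwᵢyᵢ = 250·19 + 150·19 + 400·2 + 40·4 + 80·0 = 8560.
x* = 6280/920 = 6.83, y* = 8560/920 = 9.30.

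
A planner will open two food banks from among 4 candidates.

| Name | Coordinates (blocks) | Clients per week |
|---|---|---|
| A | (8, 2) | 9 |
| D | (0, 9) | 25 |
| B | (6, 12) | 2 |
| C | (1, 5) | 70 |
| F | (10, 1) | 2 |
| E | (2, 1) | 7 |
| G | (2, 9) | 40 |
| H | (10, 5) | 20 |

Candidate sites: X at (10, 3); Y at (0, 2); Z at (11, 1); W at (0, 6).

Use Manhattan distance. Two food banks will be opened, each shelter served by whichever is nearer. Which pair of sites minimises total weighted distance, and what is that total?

Evaluate every pair (each demand assigned to the nearer of the two):
  {X, W}: total = 559
  {Z, W}: total = 626
  {Y, W}: total = 774
  {X, Y}: total = 933
  {Y, Z}: total = 1006
  {X, Z}: total = 1888
Best pair: {X, W} with total 559.

{X, W}, total 559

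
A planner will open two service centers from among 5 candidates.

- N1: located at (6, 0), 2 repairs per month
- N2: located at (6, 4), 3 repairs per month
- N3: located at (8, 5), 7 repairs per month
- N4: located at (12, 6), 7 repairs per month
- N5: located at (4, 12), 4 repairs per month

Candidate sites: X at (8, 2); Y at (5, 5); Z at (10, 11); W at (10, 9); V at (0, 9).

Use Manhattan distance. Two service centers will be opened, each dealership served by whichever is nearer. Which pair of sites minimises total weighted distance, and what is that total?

Evaluate every pair (each demand assigned to the nearer of the two):
  {Y, W}: total = 106
  {X, W}: total = 112
  {Y, Z}: total = 116
  {X, Z}: total = 118
  {X, Y}: total = 123
  {Y, V}: total = 123
  {X, V}: total = 125
  {Z, W}: total = 158
  {W, V}: total = 158
  {Z, V}: total = 196
Best pair: {Y, W} with total 106.

{Y, W}, total 106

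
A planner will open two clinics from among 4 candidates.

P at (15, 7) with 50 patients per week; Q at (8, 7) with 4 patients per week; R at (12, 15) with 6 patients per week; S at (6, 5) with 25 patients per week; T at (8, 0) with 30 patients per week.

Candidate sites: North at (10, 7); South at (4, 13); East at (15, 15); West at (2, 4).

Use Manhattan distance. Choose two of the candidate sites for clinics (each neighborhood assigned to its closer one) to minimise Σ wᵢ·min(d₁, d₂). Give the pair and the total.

{North, East}, total 696

Evaluate every pair (each demand assigned to the nearer of the two):
  {North, East}: total = 696
  {North, West}: total = 713
  {North, South}: total = 738
  {East, West}: total = 879
  {South, East}: total = 1218
  {South, West}: total = 1321
Best pair: {North, East} with total 696.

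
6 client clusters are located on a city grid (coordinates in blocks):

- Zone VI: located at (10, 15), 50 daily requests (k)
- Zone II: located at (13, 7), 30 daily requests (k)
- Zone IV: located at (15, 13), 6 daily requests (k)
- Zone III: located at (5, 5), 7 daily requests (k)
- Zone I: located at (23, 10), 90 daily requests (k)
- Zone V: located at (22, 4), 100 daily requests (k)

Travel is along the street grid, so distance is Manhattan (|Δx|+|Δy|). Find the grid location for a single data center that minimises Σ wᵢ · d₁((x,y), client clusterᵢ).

(22, 10)

Manhattan distance separates: Σwᵢ(|x−xᵢ|+|y−yᵢ|) = Σwᵢ|x−xᵢ| + Σwᵢ|y−yᵢ|, so x and y are optimised independently as 1-D weighted medians.
Total weight W = 283; half = 141.5.
x-coordinate, sorted with cumulative weight:
  x=5 (Zone III, w=7) cum 7
  x=10 (Zone VI, w=50) cum 57
  x=13 (Zone II, w=30) cum 87
  x=15 (Zone IV, w=6) cum 93
  x=22 (Zone V, w=100) cum 193  ← median
  x=23 (Zone I, w=90) cum 283
⇒ x* = 22
y-coordinate, sorted with cumulative weight:
  y=4 (Zone V, w=100) cum 100
  y=5 (Zone III, w=7) cum 107
  y=7 (Zone II, w=30) cum 137
  y=10 (Zone I, w=90) cum 227  ← median
  y=13 (Zone IV, w=6) cum 233
  y=15 (Zone VI, w=50) cum 283
⇒ y* = 10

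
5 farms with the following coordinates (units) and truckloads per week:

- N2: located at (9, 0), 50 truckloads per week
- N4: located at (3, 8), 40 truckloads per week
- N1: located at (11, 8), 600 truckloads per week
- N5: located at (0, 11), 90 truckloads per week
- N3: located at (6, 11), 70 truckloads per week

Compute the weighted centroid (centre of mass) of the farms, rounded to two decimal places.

The minimiser of Σwᵢ‖p−pᵢ‖² is the weighted centroid p* = (Σwᵢpᵢ)/(Σwᵢ).
Σwᵢ = 850.
Σwᵢxᵢ = 50·9 + 40·3 + 600·11 + 90·0 + 70·6 = 7590.
Σwᵢyᵢ = 50·0 + 40·8 + 600·8 + 90·11 + 70·11 = 6880.
x* = 7590/850 = 8.93, y* = 6880/850 = 8.09.

(8.93, 8.09)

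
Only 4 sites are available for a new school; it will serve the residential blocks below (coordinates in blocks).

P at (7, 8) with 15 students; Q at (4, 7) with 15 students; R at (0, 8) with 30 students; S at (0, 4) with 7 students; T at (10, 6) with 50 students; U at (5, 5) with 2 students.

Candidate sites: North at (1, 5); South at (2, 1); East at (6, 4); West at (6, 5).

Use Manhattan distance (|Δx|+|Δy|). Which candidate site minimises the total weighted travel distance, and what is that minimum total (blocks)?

West, total 691 blocks

Total weighted distance at each candidate:
  North (1, 5): total = 852
  South (2, 1): total = 1269
  East (6, 4): total = 796
  West (6, 5): total = 691
Minimum is at West with total 691 blocks.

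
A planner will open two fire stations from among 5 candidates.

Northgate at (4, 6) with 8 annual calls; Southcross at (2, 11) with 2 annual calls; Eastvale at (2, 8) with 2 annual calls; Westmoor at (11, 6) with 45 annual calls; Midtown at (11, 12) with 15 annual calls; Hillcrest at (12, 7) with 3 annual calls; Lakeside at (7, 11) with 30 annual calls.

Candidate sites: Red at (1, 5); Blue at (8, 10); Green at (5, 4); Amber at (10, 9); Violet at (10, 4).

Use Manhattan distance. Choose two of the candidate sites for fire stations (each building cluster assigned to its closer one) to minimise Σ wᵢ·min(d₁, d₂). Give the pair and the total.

{Blue, Violet}, total 379

Evaluate every pair (each demand assigned to the nearer of the two):
  {Blue, Violet}: total = 379
  {Blue, Amber}: total = 406
  {Red, Amber}: total = 456
  {Amber, Violet}: total = 459
  {Green, Amber}: total = 460
  {Blue, Green}: total = 523
  {Red, Blue}: total = 525
  {Green, Violet}: total = 613
  {Red, Violet}: total = 639
  {Red, Green}: total = 916
Best pair: {Blue, Violet} with total 379.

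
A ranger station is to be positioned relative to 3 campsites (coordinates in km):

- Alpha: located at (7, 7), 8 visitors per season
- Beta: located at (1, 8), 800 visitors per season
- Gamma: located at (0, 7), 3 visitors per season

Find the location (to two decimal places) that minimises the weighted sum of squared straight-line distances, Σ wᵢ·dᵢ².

The minimiser of Σwᵢ‖p−pᵢ‖² is the weighted centroid p* = (Σwᵢpᵢ)/(Σwᵢ).
Σwᵢ = 811.
Σwᵢxᵢ = 8·7 + 800·1 + 3·0 = 856.
Σwᵢyᵢ = 8·7 + 800·8 + 3·7 = 6477.
x* = 856/811 = 1.06, y* = 6477/811 = 7.99.

(1.06, 7.99)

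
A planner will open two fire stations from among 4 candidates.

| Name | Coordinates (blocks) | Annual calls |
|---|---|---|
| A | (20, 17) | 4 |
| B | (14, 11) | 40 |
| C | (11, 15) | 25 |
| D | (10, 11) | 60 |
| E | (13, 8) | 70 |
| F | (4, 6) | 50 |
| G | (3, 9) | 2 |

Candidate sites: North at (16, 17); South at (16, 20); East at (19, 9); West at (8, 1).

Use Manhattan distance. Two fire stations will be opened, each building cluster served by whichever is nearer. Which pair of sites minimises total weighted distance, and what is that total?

Evaluate every pair (each demand assigned to the nearer of the two):
  {East, West}: total = 2292
  {North, West}: total = 2547
  {North, East}: total = 2553
  {South, East}: total = 2640
  {South, West}: total = 2754
  {North, South}: total = 3263
Best pair: {East, West} with total 2292.

{East, West}, total 2292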